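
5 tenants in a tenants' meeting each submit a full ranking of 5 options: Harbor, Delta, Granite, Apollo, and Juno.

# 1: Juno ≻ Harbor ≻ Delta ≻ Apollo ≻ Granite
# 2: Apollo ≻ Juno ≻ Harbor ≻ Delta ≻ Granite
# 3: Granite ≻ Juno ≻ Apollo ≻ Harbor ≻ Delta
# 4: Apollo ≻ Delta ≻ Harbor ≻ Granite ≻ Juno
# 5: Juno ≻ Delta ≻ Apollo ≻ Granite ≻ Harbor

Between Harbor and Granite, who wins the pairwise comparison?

Ballots ranking Harbor above Granite: 3.
Ballots ranking Granite above Harbor: 2.
Harbor wins the head-to-head, 3–2.

Harbor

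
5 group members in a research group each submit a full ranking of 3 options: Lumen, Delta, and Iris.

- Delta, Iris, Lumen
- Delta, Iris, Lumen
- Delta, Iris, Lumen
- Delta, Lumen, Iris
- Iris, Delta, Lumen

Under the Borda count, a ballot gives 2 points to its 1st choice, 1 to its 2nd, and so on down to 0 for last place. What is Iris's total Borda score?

Borda scores:
  Lumen: 0 + 0 + 0 + 1 + 0 = 1
  Delta: 2 + 2 + 2 + 2 + 1 = 9
  Iris: 1 + 1 + 1 + 0 + 2 = 5

5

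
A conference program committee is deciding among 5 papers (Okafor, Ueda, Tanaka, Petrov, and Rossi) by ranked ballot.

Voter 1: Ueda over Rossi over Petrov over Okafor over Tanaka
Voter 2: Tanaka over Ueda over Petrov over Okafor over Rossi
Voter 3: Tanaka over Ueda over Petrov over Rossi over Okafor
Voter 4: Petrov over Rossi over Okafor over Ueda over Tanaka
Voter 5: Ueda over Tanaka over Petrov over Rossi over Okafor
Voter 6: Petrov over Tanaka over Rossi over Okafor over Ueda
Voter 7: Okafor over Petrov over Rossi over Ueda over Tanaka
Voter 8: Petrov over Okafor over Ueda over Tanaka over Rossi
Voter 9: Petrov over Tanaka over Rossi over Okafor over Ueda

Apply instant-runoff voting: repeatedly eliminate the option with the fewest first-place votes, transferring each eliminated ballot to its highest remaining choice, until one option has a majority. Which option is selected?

Petrov

Round 1: Petrov 4, Ueda 2, Tanaka 2, Okafor 1, Rossi 0. Rossi has the fewest and is eliminated.
Round 2: Petrov 4, Ueda 2, Tanaka 2, Okafor 1. Okafor has the fewest and is eliminated.
Round 3: Petrov 5, Ueda 2, Tanaka 2. Petrov has a majority.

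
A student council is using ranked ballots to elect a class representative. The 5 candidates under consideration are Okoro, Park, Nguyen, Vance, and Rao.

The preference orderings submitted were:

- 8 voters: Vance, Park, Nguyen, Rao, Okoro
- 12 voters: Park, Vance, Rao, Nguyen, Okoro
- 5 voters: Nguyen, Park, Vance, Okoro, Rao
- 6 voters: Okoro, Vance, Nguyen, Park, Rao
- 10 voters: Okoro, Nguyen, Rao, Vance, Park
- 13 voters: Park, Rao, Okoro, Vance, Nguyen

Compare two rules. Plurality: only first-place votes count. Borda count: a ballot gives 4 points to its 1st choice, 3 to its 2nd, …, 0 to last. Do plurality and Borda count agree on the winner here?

Plurality first-place counts: Okoro 16, Park 25, Nguyen 5, Vance 8, Rao 0 → Park.
Borda totals: Okoro 95, Park 145, Nguyen 90, Vance 119, Rao 91 → Park.
The two rules agree on Park.

Yes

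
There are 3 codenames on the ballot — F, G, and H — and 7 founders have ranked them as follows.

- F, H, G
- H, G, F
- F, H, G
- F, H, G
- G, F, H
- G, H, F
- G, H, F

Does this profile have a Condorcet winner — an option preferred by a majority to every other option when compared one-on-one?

No

Head-to-head results (7 voters total):
F vs G: G wins 4–3.
F vs H: F wins 4–3.
G vs H: H wins 4–3.
No candidate beats all others: F beats H beats G beats F, a majority cycle.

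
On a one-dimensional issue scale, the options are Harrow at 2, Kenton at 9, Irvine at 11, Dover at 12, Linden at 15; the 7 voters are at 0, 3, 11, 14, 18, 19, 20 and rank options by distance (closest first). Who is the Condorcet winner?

Linden

With single-peaked preferences on a line, the Condorcet winner is the candidate closest to the median voter.
The median voter (position 14) is closest to Linden at 15.
Check: Linden vs Dover — voters closer to Linden: 4 of 7.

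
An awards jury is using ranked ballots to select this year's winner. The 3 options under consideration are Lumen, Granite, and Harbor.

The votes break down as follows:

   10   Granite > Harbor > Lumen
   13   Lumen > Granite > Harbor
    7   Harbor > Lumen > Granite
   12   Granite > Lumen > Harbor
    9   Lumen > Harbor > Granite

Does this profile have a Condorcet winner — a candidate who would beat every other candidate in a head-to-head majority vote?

Yes

Head-to-head results (51 voters total):
Lumen vs Granite: Lumen wins 29–22.
Lumen vs Harbor: Lumen wins 34–17.
Granite vs Harbor: Granite wins 35–16.
Lumen beats each rival — Granite (29–22), Harbor (34–17) — so Lumen is the Condorcet winner.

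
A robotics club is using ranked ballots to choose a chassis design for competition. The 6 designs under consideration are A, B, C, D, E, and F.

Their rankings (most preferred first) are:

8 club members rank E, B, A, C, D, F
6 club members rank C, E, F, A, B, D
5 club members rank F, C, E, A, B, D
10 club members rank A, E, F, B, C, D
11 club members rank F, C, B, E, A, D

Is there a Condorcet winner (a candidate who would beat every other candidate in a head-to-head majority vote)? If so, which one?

Head-to-head results (40 voters total):
A vs B: A wins 21–19.
A vs C: C wins 22–18.
A vs D: A wins 40–0.
A vs E: E wins 30–10.
A vs F: F wins 22–18.
B vs C: C wins 22–18.
B vs D: B wins 40–0.
B vs E: E wins 29–11.
B vs F: F wins 32–8.
C vs D: C wins 40–0.
C vs E: C wins 22–18.
C vs F: F wins 26–14.
D vs E: E wins 40–0.
D vs F: F wins 32–8.
E vs F: E wins 24–16.
No candidate beats all others: C beats E beats F beats C, a majority cycle.

There is no Condorcet winner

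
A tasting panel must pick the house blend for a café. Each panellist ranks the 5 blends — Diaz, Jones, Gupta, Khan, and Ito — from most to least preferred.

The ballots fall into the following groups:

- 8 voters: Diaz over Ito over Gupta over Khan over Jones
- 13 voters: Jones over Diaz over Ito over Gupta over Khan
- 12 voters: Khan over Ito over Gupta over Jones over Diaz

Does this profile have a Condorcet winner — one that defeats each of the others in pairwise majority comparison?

Head-to-head results (33 voters total):
Diaz vs Jones: Jones wins 25–8.
Diaz vs Gupta: Diaz wins 21–12.
Diaz vs Khan: Diaz wins 21–12.
Diaz vs Ito: Diaz wins 21–12.
Jones vs Gupta: Gupta wins 20–13.
Jones vs Khan: Khan wins 20–13.
Jones vs Ito: Ito wins 20–13.
Gupta vs Khan: Gupta wins 21–12.
Gupta vs Ito: Ito wins 33–0.
Khan vs Ito: Ito wins 21–12.
No candidate beats all others: Diaz beats Gupta beats Jones beats Diaz, a majority cycle.

No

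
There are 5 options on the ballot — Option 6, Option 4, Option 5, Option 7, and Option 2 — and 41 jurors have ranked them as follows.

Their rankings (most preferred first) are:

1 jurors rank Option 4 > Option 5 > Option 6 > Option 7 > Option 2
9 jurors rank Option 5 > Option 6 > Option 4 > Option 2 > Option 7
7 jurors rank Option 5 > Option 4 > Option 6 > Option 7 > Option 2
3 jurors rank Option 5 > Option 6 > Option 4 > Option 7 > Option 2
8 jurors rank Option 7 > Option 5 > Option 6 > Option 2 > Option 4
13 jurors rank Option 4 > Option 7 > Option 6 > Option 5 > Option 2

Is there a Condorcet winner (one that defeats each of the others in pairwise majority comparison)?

Head-to-head results (41 voters total):
Option 6 vs Option 4: Option 4 wins 21–20.
Option 6 vs Option 5: Option 5 wins 28–13.
Option 6 vs Option 7: Option 7 wins 21–20.
Option 6 vs Option 2: Option 6 wins 41–0.
Option 4 vs Option 5: Option 5 wins 27–14.
Option 4 vs Option 7: Option 4 wins 33–8.
Option 4 vs Option 2: Option 4 wins 33–8.
Option 5 vs Option 7: Option 7 wins 21–20.
Option 5 vs Option 2: Option 5 wins 41–0.
Option 7 vs Option 2: Option 7 wins 32–9.
No candidate beats all others: Option 4 beats Option 7 beats Option 5 beats Option 4, a majority cycle.

No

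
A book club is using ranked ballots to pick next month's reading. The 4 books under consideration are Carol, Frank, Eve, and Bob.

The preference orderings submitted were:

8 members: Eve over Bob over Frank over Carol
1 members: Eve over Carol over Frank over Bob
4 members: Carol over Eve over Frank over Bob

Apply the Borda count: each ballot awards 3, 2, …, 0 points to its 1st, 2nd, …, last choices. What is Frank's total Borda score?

Borda scores:
  Carol: 8·0 + 2 + 4·3 = 14
  Frank: 8·1 + 1 + 4·1 = 13
  Eve: 8·3 + 3 + 4·2 = 35
  Bob: 8·2 + 0 + 4·0 = 16

13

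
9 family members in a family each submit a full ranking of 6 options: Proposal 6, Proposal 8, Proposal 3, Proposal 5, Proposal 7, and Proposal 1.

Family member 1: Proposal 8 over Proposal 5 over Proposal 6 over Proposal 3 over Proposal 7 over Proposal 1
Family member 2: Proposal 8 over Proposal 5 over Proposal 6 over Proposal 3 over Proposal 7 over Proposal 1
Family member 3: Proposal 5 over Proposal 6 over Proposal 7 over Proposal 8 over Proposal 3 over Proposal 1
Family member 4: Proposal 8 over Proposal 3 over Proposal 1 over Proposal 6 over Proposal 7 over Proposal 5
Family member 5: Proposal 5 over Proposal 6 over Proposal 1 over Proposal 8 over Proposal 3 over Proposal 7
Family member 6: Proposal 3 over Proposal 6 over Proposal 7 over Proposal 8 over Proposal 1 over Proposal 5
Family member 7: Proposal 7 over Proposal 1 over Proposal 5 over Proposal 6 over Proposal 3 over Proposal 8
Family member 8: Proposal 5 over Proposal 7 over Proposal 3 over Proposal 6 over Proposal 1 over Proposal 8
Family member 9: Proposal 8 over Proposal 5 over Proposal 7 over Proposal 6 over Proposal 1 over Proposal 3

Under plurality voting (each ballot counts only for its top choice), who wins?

Proposal 8

First-place vote totals:
  Proposal 6: 0
  Proposal 8: 4
  Proposal 3: 1
  Proposal 5: 3
  Proposal 7: 1
  Proposal 1: 0
Proposal 8 has the most first-place votes.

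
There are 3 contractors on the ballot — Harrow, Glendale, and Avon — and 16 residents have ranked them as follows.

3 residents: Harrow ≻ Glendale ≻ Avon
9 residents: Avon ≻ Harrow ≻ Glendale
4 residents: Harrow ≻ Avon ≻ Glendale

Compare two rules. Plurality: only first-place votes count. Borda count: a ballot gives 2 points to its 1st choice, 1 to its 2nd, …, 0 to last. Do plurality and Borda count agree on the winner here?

No

Plurality first-place counts: Harrow 7, Glendale 0, Avon 9 → Avon.
Borda totals: Harrow 23, Glendale 3, Avon 22 → Harrow.
The two rules disagree: plurality picks Avon, Borda picks Harrow.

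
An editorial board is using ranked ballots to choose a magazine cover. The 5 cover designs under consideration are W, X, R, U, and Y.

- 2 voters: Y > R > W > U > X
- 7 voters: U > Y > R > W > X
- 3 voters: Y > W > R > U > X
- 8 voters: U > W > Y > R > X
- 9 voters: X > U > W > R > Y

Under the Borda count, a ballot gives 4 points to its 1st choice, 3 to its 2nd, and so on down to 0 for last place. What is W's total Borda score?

Borda scores:
  W: 2·2 + 7·1 + 3·3 + 8·3 + 9·2 = 62
  X: 2·0 + 7·0 + 3·0 + 8·0 + 9·4 = 36
  R: 2·3 + 7·2 + 3·2 + 8·1 + 9·1 = 43
  U: 2·1 + 7·4 + 3·1 + 8·4 + 9·3 = 92
  Y: 2·4 + 7·3 + 3·4 + 8·2 + 9·0 = 57

62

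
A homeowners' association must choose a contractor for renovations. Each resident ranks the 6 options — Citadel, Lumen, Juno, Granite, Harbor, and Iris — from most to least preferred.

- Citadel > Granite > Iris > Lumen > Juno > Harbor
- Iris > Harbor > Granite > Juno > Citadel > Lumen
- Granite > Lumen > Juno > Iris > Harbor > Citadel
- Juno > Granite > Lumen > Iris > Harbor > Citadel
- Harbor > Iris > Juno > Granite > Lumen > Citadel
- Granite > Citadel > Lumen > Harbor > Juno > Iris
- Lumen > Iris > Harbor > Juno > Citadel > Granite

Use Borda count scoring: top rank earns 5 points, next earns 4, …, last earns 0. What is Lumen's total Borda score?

18

Borda scores:
  Citadel: 5 + 1 + 0 + 0 + 0 + 4 + 1 = 11
  Lumen: 2 + 0 + 4 + 3 + 1 + 3 + 5 = 18
  Juno: 1 + 2 + 3 + 5 + 3 + 1 + 2 = 17
  Granite: 4 + 3 + 5 + 4 + 2 + 5 + 0 = 23
  Harbor: 0 + 4 + 1 + 1 + 5 + 2 + 3 = 16
  Iris: 3 + 5 + 2 + 2 + 4 + 0 + 4 = 20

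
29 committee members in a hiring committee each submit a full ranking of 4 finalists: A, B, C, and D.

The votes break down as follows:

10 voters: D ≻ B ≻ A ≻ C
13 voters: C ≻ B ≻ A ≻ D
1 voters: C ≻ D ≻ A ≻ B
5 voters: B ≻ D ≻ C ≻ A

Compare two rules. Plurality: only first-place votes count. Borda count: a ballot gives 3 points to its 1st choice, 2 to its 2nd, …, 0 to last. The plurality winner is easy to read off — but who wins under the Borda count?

Plurality first-place counts: A 0, B 5, C 14, D 10 → C.
Borda totals: A 24, B 61, C 47, D 42 → B.

B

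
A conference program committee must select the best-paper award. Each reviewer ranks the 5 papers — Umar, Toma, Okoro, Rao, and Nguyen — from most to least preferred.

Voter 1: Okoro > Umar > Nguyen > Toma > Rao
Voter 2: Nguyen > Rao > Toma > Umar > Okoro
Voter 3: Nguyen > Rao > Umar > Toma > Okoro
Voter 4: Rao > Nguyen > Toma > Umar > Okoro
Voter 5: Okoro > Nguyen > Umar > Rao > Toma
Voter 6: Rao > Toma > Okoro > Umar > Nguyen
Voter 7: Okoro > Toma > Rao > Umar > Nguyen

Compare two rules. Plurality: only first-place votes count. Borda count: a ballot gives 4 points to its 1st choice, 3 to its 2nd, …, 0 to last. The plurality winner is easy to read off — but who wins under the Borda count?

Plurality first-place counts: Umar 0, Toma 0, Okoro 3, Rao 2, Nguyen 2 → Okoro.
Borda totals: Umar 11, Toma 12, Okoro 14, Rao 17, Nguyen 16 → Rao.

Rao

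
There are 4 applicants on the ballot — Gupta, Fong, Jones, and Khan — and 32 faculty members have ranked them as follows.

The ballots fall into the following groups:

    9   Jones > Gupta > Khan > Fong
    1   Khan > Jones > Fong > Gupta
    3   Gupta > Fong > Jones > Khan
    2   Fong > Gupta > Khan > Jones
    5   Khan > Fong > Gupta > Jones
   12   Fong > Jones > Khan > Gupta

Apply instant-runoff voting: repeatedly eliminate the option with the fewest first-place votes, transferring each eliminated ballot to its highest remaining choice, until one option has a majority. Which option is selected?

Round 1: Fong 14, Jones 9, Khan 6, Gupta 3. Gupta has the fewest and is eliminated.
Round 2: Fong 17, Jones 9, Khan 6. Fong has a majority.

Fong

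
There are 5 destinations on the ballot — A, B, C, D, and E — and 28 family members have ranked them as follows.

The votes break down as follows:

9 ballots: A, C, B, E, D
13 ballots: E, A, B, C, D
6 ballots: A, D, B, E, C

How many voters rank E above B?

Ballots ranking E above B: 13.
Ballots ranking B above E: 9+6 = 15.
So 13 of 28 voters prefer E to B.

13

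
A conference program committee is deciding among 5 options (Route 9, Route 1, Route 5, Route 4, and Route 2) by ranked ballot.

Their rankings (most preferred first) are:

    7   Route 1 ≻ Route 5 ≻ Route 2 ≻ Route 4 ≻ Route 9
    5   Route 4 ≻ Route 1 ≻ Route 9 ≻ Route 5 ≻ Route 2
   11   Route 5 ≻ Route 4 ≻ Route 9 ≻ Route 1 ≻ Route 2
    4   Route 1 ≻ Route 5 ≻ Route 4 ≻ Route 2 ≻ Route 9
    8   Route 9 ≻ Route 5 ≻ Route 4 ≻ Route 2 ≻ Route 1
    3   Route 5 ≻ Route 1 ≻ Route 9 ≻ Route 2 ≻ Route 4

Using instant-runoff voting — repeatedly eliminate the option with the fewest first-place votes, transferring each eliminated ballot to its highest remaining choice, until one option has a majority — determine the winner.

Round 1: Route 5 14, Route 1 11, Route 9 8, Route 4 5, Route 2 0. Route 2 has the fewest and is eliminated.
Round 2: Route 5 14, Route 1 11, Route 9 8, Route 4 5. Route 4 has the fewest and is eliminated.
Round 3: Route 1 16, Route 5 14, Route 9 8. Route 9 has the fewest and is eliminated.
Round 4: Route 5 22, Route 1 16. Route 5 has a majority.

Route 5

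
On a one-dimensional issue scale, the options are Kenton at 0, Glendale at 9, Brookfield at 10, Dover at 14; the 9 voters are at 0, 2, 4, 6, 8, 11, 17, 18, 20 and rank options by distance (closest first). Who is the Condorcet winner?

With single-peaked preferences on a line, the Condorcet winner is the candidate closest to the median voter.
The median voter (position 8) is closest to Glendale at 9.
Check: Glendale vs Brookfield — voters closer to Glendale: 5 of 9.

Glendale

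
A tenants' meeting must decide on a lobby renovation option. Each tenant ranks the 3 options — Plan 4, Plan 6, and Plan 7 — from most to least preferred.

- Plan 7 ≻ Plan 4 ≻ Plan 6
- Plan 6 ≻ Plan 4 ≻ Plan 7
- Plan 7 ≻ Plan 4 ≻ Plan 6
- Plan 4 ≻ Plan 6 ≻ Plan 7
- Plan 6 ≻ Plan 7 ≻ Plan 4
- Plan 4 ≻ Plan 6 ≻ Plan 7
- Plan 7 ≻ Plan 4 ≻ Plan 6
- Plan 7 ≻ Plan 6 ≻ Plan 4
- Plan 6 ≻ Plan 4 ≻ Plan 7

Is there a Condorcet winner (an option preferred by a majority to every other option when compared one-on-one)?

Head-to-head results (9 voters total):
Plan 4 vs Plan 6: Plan 4 wins 5–4.
Plan 4 vs Plan 7: Plan 7 wins 5–4.
Plan 6 vs Plan 7: Plan 6 wins 5–4.
No candidate beats all others: Plan 4 beats Plan 6 beats Plan 7 beats Plan 4, a majority cycle.

No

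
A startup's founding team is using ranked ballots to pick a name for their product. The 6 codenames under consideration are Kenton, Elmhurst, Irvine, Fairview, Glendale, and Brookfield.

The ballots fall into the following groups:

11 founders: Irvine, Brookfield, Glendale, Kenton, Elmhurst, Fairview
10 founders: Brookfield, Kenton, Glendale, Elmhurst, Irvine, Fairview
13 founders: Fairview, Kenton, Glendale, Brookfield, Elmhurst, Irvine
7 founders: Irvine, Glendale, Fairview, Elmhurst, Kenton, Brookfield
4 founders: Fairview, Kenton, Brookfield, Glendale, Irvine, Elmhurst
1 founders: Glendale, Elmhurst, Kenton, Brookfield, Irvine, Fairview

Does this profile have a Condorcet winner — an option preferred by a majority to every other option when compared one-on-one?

No

Head-to-head results (46 voters total):
Kenton vs Elmhurst: Kenton wins 38–8.
Kenton vs Irvine: Kenton wins 28–18.
Kenton vs Fairview: Fairview wins 24–22.
Kenton vs Glendale: Kenton wins 27–19.
Kenton vs Brookfield: Kenton wins 25–21.
Elmhurst vs Irvine: Elmhurst wins 24–22.
Elmhurst vs Fairview: Fairview wins 24–22.
Elmhurst vs Glendale: Glendale wins 46–0.
Elmhurst vs Brookfield: Brookfield wins 38–8.
Irvine vs Fairview: Irvine wins 29–17.
Irvine vs Glendale: Glendale wins 28–18.
Irvine vs Brookfield: Brookfield wins 28–18.
Fairview vs Glendale: Glendale wins 29–17.
Fairview vs Brookfield: Fairview wins 24–22.
Glendale vs Brookfield: Brookfield wins 25–21.
No candidate beats all others: Kenton beats Irvine beats Fairview beats Kenton, a majority cycle.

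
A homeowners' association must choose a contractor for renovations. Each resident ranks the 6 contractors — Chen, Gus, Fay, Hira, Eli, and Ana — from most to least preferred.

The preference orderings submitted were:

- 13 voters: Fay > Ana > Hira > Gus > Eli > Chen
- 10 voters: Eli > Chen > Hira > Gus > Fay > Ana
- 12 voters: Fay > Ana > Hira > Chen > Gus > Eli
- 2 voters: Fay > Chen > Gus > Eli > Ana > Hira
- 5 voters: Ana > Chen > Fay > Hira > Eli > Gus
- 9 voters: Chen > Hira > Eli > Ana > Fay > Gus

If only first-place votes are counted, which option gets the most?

First-place vote totals:
  Chen: 9
  Gus: 0
  Fay: 27
  Hira: 0
  Eli: 10
  Ana: 5
Fay has the most first-place votes.

Fay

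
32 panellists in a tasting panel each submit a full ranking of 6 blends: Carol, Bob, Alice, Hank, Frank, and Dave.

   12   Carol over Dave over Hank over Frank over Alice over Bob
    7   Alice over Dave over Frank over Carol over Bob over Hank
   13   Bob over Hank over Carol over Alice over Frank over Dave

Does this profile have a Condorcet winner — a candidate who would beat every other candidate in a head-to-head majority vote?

Yes

Head-to-head results (32 voters total):
Carol vs Bob: Carol wins 19–13.
Carol vs Alice: Carol wins 25–7.
Carol vs Hank: Carol wins 19–13.
Carol vs Frank: Carol wins 25–7.
Carol vs Dave: Carol wins 25–7.
Bob vs Alice: Alice wins 19–13.
Bob vs Hank: Bob wins 20–12.
Bob vs Frank: Frank wins 19–13.
Bob vs Dave: Dave wins 19–13.
Alice vs Hank: Hank wins 25–7.
Alice vs Frank: Alice wins 20–12.
Alice vs Dave: Alice wins 20–12.
Hank vs Frank: Hank wins 25–7.
Hank vs Dave: Dave wins 19–13.
Frank vs Dave: Dave wins 19–13.
Carol beats each rival — Bob (19–13), Alice (25–7), Hank (19–13), Frank (25–7), Dave (25–7) — so Carol is the Condorcet winner.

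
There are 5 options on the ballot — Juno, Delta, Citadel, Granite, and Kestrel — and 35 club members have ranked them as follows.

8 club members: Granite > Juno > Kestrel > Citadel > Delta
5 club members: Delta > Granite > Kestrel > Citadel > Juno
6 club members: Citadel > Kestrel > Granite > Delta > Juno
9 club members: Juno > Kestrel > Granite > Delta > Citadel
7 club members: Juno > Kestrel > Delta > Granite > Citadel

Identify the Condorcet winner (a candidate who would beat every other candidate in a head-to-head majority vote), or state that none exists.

Head-to-head results (35 voters total):
Juno vs Delta: Juno wins 24–11.
Juno vs Citadel: Juno wins 24–11.
Juno vs Granite: Granite wins 19–16.
Juno vs Kestrel: Juno wins 24–11.
Delta vs Citadel: Delta wins 21–14.
Delta vs Granite: Granite wins 23–12.
Delta vs Kestrel: Kestrel wins 30–5.
Citadel vs Granite: Granite wins 29–6.
Citadel vs Kestrel: Kestrel wins 29–6.
Granite vs Kestrel: Kestrel wins 22–13.
No candidate beats all others: Juno beats Kestrel beats Granite beats Juno, a majority cycle.

None — there is no Condorcet winner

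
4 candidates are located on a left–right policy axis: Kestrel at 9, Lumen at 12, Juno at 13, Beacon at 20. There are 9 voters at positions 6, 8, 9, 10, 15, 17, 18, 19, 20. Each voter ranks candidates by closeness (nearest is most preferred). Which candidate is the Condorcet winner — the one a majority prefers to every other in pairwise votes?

Juno

With single-peaked preferences on a line, the Condorcet winner is the candidate closest to the median voter.
The median voter (position 15) is closest to Juno at 13.
Check: Juno vs Beacon — voters closer to Juno: 5 of 9.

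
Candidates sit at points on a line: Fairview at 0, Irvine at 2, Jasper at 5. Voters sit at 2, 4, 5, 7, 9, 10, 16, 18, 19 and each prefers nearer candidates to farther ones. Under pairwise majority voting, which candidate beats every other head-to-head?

With single-peaked preferences on a line, the Condorcet winner is the candidate closest to the median voter.
The median voter (position 9) is closest to Jasper at 5.
Check: Jasper vs Fairview — voters closer to Jasper: 8 of 9.

Jasper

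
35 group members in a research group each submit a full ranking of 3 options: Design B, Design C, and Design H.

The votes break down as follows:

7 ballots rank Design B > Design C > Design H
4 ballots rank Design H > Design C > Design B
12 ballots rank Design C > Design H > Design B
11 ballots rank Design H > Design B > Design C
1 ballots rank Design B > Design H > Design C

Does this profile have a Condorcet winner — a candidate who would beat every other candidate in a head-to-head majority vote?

Head-to-head results (35 voters total):
Design B vs Design C: Design B wins 19–16.
Design B vs Design H: Design H wins 27–8.
Design C vs Design H: Design C wins 19–16.
No candidate beats all others: Design B beats Design C beats Design H beats Design B, a majority cycle.

No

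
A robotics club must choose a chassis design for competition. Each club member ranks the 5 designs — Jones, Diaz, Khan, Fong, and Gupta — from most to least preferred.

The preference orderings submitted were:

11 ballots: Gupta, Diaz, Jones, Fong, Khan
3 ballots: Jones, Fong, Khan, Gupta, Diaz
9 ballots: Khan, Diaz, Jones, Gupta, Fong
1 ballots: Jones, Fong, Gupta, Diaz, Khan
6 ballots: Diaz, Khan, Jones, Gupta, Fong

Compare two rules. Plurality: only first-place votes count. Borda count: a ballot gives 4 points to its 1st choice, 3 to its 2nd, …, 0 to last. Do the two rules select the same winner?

No

Plurality first-place counts: Jones 4, Diaz 6, Khan 9, Fong 0, Gupta 11 → Gupta.
Borda totals: Jones 68, Diaz 85, Khan 60, Fong 23, Gupta 64 → Diaz.
The two rules disagree: plurality picks Gupta, Borda picks Diaz.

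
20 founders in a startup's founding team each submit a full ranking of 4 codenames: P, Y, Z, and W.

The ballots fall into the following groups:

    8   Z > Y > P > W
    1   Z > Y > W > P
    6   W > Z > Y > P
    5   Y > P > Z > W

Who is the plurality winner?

First-place vote totals:
  P: 0
  Y: 5
  Z: 9
  W: 6
Z has the most first-place votes.

Z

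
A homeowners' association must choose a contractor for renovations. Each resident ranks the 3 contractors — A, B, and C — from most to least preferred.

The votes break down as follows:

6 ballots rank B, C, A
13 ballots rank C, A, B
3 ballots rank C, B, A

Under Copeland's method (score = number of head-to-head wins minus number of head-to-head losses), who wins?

C

Pairwise results:
  A vs B: A wins 13–9.
  A vs C: C wins 22–0.
  B vs C: C wins 16–6.
Copeland scores (wins − losses):
  A: 1 − 1 = 0
  B: 0 − 2 = -2
  C: 2 − 0 = 2
C has the best Copeland score.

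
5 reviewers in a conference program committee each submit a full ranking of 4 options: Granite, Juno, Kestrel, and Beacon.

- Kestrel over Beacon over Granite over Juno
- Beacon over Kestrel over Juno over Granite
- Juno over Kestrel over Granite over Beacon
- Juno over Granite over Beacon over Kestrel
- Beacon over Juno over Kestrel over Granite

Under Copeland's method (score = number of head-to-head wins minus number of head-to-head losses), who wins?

Pairwise results:
  Granite vs Juno: Juno wins 4–1.
  Granite vs Kestrel: Kestrel wins 4–1.
  Granite vs Beacon: Beacon wins 3–2.
  Juno vs Kestrel: Juno wins 3–2.
  Juno vs Beacon: Beacon wins 3–2.
  Kestrel vs Beacon: Beacon wins 3–2.
Copeland scores (wins − losses):
  Granite: 0 − 3 = -3
  Juno: 2 − 1 = 1
  Kestrel: 1 − 2 = -1
  Beacon: 3 − 0 = 3
Beacon has the best Copeland score.

Beacon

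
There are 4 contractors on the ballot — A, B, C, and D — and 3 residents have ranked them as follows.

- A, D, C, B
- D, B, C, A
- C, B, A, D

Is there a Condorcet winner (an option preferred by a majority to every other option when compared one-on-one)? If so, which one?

Head-to-head results (3 voters total):
A vs B: B wins 2–1.
A vs C: C wins 2–1.
A vs D: A wins 2–1.
B vs C: C wins 2–1.
B vs D: D wins 2–1.
C vs D: D wins 2–1.
No candidate beats all others: A beats D beats B beats A, a majority cycle.

None — there is no Condorcet winner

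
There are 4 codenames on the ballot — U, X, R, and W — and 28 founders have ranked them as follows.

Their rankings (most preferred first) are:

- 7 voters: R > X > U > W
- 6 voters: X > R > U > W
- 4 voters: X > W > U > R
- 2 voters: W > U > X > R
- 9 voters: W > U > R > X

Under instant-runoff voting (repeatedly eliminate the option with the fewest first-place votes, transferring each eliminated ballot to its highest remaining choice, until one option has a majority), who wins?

X

Round 1: W 11, X 10, R 7, U 0. U has the fewest and is eliminated.
Round 2: W 11, X 10, R 7. R has the fewest and is eliminated.
Round 3: X 17, W 11. X has a majority.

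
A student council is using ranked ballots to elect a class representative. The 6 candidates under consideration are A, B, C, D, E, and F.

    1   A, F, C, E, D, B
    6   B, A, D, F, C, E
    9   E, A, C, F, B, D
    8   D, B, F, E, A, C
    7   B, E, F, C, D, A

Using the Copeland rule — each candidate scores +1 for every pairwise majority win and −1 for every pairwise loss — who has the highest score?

Pairwise results:
  A vs B: B wins 21–10.
  A vs C: A wins 24–7.
  A vs D: A wins 16–15.
  A vs E: E wins 24–7.
  A vs F: A wins 16–15.
  B vs C: B wins 21–10.
  B vs D: B wins 22–9.
  B vs E: B wins 21–10.
  B vs F: B wins 21–10.
  C vs D: C wins 17–14.
  C vs E: E wins 24–7.
  C vs F: F wins 22–9.
  D vs E: E wins 17–14.
  D vs F: F wins 17–14.
  E vs F: E wins 16–15.
Copeland scores (wins − losses):
  A: 3 − 2 = 1
  B: 5 − 0 = 5
  C: 1 − 4 = -3
  D: 0 − 5 = -5
  E: 4 − 1 = 3
  F: 2 − 3 = -1
B has the best Copeland score.

B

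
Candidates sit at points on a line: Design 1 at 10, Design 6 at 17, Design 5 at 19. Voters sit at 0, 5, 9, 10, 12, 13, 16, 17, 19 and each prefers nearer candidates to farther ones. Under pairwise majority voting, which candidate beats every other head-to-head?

With single-peaked preferences on a line, the Condorcet winner is the candidate closest to the median voter.
The median voter (position 12) is closest to Design 1 at 10.
Check: Design 1 vs Design 5 — voters closer to Design 1: 6 of 9.

Design 1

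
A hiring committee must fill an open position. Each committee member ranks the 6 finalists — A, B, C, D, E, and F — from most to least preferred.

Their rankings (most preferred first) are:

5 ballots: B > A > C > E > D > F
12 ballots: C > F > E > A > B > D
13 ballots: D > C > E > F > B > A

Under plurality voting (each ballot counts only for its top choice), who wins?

D

First-place vote totals:
  A: 0
  B: 5
  C: 12
  D: 13
  E: 0
  F: 0
D has the most first-place votes.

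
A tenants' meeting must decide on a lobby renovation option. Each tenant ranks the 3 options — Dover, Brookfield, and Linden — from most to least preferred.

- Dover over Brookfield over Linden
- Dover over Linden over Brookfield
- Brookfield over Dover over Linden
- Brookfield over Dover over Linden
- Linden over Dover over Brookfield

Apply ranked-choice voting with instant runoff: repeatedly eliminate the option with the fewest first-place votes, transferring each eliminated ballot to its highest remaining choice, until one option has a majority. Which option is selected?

Dover

Round 1: Dover 2, Brookfield 2, Linden 1. Linden has the fewest and is eliminated.
Round 2: Dover 3, Brookfield 2. Dover has a majority.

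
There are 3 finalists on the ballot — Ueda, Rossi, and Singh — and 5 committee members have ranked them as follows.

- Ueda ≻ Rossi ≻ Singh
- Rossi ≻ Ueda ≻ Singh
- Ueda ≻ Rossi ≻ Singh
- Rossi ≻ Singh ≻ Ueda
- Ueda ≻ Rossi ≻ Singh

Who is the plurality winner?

First-place vote totals:
  Ueda: 3
  Rossi: 2
  Singh: 0
Ueda has the most first-place votes.

Ueda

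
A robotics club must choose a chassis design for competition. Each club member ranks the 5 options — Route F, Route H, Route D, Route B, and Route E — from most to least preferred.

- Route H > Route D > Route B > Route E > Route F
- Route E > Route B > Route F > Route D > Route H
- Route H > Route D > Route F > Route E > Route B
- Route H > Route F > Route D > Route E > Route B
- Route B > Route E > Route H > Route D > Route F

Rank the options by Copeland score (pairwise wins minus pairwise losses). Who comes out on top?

Route H

Pairwise results:
  Route F vs Route H: Route H wins 4–1.
  Route F vs Route D: Route D wins 3–2.
  Route F vs Route B: Route B wins 3–2.
  Route F vs Route E: Route E wins 3–2.
  Route H vs Route D: Route H wins 4–1.
  Route H vs Route B: Route H wins 3–2.
  Route H vs Route E: Route H wins 3–2.
  Route D vs Route B: Route D wins 3–2.
  Route D vs Route E: Route D wins 3–2.
  Route B vs Route E: Route E wins 3–2.
Copeland scores (wins − losses):
  Route F: 0 − 4 = -4
  Route H: 4 − 0 = 4
  Route D: 3 − 1 = 2
  Route B: 1 − 3 = -2
  Route E: 2 − 2 = 0
Route H has the best Copeland score.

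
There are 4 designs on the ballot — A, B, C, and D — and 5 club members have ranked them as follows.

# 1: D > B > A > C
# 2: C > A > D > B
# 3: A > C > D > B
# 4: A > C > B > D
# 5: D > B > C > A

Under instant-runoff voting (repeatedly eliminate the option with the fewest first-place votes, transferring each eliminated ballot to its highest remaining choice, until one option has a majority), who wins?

Round 1: A 2, D 2, C 1, B 0. B has the fewest and is eliminated.
Round 2: A 2, D 2, C 1. C has the fewest and is eliminated.
Round 3: A 3, D 2. A has a majority.

A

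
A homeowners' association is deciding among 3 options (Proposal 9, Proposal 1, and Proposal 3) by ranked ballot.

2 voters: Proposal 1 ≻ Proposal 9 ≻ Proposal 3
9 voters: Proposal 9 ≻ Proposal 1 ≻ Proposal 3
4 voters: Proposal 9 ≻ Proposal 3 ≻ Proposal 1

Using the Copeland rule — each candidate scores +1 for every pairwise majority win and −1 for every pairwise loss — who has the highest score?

Pairwise results:
  Proposal 9 vs Proposal 1: Proposal 9 wins 13–2.
  Proposal 9 vs Proposal 3: Proposal 9 wins 15–0.
  Proposal 1 vs Proposal 3: Proposal 1 wins 11–4.
Copeland scores (wins − losses):
  Proposal 9: 2 − 0 = 2
  Proposal 1: 1 − 1 = 0
  Proposal 3: 0 − 2 = -2
Proposal 9 has the best Copeland score.

Proposal 9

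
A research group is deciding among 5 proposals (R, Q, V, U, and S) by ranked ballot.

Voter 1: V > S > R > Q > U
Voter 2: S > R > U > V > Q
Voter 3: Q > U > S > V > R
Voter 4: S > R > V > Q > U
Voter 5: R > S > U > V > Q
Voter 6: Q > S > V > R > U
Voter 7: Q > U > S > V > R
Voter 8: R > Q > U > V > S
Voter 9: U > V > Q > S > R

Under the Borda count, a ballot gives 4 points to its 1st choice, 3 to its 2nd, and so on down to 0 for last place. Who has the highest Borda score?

Borda scores:
  R: 2 + 3 + 0 + 3 + 4 + 1 + 0 + 4 + 0 = 17
  Q: 1 + 0 + 4 + 1 + 0 + 4 + 4 + 3 + 2 = 19
  V: 4 + 1 + 1 + 2 + 1 + 2 + 1 + 1 + 3 = 16
  U: 0 + 2 + 3 + 0 + 2 + 0 + 3 + 2 + 4 = 16
  S: 3 + 4 + 2 + 4 + 3 + 3 + 2 + 0 + 1 = 22
S has the highest total.

S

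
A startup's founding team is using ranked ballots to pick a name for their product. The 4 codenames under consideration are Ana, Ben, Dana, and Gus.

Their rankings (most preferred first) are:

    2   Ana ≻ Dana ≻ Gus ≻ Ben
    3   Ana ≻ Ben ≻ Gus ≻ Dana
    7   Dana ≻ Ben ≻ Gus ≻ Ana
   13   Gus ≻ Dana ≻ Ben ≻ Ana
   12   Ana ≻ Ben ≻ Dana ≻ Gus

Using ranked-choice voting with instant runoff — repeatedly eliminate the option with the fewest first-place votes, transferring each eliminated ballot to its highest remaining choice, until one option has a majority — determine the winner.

Gus

Round 1: Ana 17, Gus 13, Dana 7, Ben 0. Ben has the fewest and is eliminated.
Round 2: Ana 17, Gus 13, Dana 7. Dana has the fewest and is eliminated.
Round 3: Gus 20, Ana 17. Gus has a majority.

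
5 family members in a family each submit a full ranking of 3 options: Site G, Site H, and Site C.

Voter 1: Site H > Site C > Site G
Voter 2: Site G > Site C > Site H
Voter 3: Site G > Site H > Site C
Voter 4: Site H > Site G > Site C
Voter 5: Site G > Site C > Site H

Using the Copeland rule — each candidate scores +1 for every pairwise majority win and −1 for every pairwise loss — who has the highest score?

Pairwise results:
  Site G vs Site H: Site G wins 3–2.
  Site G vs Site C: Site G wins 4–1.
  Site H vs Site C: Site H wins 3–2.
Copeland scores (wins − losses):
  Site G: 2 − 0 = 2
  Site H: 1 − 1 = 0
  Site C: 0 − 2 = -2
Site G has the best Copeland score.

Site G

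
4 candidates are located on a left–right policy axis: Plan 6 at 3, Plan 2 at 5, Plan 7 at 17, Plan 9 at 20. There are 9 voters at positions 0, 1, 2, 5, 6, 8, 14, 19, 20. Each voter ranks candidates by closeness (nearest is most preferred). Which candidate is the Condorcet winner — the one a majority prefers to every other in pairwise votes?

Plan 2

With single-peaked preferences on a line, the Condorcet winner is the candidate closest to the median voter.
The median voter (position 6) is closest to Plan 2 at 5.
Check: Plan 2 vs Plan 9 — voters closer to Plan 2: 6 of 9.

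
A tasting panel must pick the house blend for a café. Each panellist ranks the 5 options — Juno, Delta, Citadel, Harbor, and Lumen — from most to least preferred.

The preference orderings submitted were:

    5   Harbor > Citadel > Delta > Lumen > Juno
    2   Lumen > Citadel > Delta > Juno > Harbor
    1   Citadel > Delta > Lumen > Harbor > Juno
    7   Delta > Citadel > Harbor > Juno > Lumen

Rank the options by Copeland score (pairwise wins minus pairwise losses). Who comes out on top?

Pairwise results:
  Juno vs Delta: Delta wins 15–0.
  Juno vs Citadel: Citadel wins 15–0.
  Juno vs Harbor: Harbor wins 13–2.
  Juno vs Lumen: Lumen wins 8–7.
  Delta vs Citadel: Citadel wins 8–7.
  Delta vs Harbor: Delta wins 10–5.
  Delta vs Lumen: Delta wins 13–2.
  Citadel vs Harbor: Citadel wins 10–5.
  Citadel vs Lumen: Citadel wins 13–2.
  Harbor vs Lumen: Harbor wins 12–3.
Copeland scores (wins − losses):
  Juno: 0 − 4 = -4
  Delta: 3 − 1 = 2
  Citadel: 4 − 0 = 4
  Harbor: 2 − 2 = 0
  Lumen: 1 − 3 = -2
Citadel has the best Copeland score.

Citadel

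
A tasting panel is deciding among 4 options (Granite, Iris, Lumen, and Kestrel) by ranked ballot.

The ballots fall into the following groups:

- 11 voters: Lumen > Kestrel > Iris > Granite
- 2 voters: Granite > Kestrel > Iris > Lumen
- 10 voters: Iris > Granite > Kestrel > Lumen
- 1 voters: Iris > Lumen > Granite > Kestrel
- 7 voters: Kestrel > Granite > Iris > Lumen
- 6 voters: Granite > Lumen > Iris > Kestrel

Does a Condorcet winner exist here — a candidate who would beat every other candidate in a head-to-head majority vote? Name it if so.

Head-to-head results (37 voters total):
Granite vs Iris: Iris wins 22–15.
Granite vs Lumen: Granite wins 25–12.
Granite vs Kestrel: Granite wins 19–18.
Iris vs Lumen: Iris wins 20–17.
Iris vs Kestrel: Kestrel wins 20–17.
Lumen vs Kestrel: Kestrel wins 19–18.
No candidate beats all others: Granite beats Kestrel beats Iris beats Granite, a majority cycle.

None — there is no Condorcet winner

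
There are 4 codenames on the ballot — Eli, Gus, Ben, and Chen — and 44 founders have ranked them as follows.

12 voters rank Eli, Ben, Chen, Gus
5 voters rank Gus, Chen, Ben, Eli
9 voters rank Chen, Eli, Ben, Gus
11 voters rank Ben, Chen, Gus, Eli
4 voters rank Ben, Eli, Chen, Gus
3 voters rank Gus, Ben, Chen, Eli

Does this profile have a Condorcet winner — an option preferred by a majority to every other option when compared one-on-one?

Yes

Head-to-head results (44 voters total):
Eli vs Gus: Eli wins 25–19.
Eli vs Ben: Ben wins 23–21.
Eli vs Chen: Chen wins 28–16.
Gus vs Ben: Ben wins 36–8.
Gus vs Chen: Chen wins 36–8.
Ben vs Chen: Ben wins 30–14.
Ben beats each rival — Eli (23–21), Gus (36–8), Chen (30–14) — so Ben is the Condorcet winner.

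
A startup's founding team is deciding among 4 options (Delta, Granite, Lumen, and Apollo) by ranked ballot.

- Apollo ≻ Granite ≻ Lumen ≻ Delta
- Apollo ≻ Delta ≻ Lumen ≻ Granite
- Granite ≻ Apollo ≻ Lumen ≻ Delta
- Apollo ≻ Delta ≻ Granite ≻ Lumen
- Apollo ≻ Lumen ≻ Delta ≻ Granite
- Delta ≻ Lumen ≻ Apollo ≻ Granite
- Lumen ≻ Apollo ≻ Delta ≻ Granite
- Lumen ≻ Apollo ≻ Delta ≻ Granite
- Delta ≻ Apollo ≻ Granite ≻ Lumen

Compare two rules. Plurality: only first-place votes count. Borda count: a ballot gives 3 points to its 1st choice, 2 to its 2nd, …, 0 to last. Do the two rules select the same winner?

Yes

Plurality first-place counts: Delta 2, Granite 1, Lumen 2, Apollo 4 → Apollo.
Borda totals: Delta 13, Granite 7, Lumen 13, Apollo 21 → Apollo.
The two rules agree on Apollo.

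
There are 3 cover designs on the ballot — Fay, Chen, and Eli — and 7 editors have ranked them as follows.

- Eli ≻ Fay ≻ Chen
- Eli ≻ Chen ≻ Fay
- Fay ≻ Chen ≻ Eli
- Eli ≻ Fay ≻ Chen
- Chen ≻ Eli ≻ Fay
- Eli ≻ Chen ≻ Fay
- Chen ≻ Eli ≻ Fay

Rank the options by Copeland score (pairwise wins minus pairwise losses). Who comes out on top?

Pairwise results:
  Fay vs Chen: Chen wins 4–3.
  Fay vs Eli: Eli wins 6–1.
  Chen vs Eli: Eli wins 4–3.
Copeland scores (wins − losses):
  Fay: 0 − 2 = -2
  Chen: 1 − 1 = 0
  Eli: 2 − 0 = 2
Eli has the best Copeland score.

Eli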